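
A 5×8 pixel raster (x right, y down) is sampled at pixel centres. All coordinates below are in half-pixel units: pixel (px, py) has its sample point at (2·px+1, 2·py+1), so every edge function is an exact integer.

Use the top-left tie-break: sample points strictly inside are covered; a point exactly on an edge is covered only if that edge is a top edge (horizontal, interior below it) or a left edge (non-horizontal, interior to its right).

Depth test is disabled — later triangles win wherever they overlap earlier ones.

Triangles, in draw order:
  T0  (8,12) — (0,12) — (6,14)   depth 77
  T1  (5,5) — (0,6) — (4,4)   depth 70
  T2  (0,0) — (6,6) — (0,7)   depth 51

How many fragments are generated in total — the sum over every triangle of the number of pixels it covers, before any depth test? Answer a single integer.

T0:
  2·area = 16  (B↔C swapped to make it positive)
  edge (8, 12)→(6, 14): d=(-2,2) right/bottom  bias=-1
  edge (6, 14)→(0, 12): d=(-6,-2) top-left  bias=+0
  edge (0, 12)→(8, 12): d=(8,0) top-left  bias=+0
    (4,5)@(9, 11): e=[0,24,-8] → .  [on edge]
    (1,6)@(3, 13): e=[8,0,8] → X  [on edge]
    (2,6)@(5, 13): e=[4,4,8] → X
    (3,6)@(7, 13): e=[0,8,8] → .  [on edge]
    (1,7)@(3, 15): e=[4,-12,24] → .
    (2,7)@(5, 15): e=[0,-8,24] → .  [on edge]
    (4,7)@(9, 15): e=[-8,0,24] → .  [on edge]
  covered (2 px):
    . . . . .
    . . . . .
    . . . . .
    . . . . .
    . . . . .
    . . . . .
    . X X . .
    . . . . .
T1:
  2·area = 6
  edge (5, 5)→(0, 6): d=(-5,1) right/bottom  bias=-1
  edge (0, 6)→(4, 4): d=(4,-2) top-left  bias=+0
  edge (4, 4)→(5, 5): d=(1,1) right/bottom  bias=-1
    (0,0)@(1, 1): e=[24,-18,0] → .  [on edge]
    (1,1)@(3, 3): e=[12,-6,0] → .  [on edge]
    (1,2)@(3, 5): e=[2,2,2] → X
    (2,2)@(5, 5): e=[0,6,0] → .  [on edge]
    (1,3)@(3, 7): e=[-8,10,4] → .
    (3,3)@(7, 7): e=[-12,18,0] → .  [on edge]
    (4,4)@(9, 9): e=[-24,30,0] → .  [on edge]
  covered (1 px):
    . . . . .
    . . . . .
    . X . . .
    . . . . .
    . . . . .
    . . . . .
    . . . . .
    . . . . .
T2:
  2·area = 42
  edge (0, 0)→(6, 6): d=(6,6) right/bottom  bias=-1
  edge (6, 6)→(0, 7): d=(-6,1) right/bottom  bias=-1
  edge (0, 7)→(0, 0): d=(0,-7) top-left  bias=+0
    (0,0)@(1, 1): e=[0,35,7] → .  [on edge]
    (0,1)@(1, 3): e=[12,23,7] → X
    (1,1)@(3, 3): e=[0,21,21] → .  [on edge]
    (0,2)@(1, 5): e=[24,11,7] → X
    (1,2)@(3, 5): e=[12,9,21] → X
    (2,2)@(5, 5): e=[0,7,35] → .  [on edge]
    (0,3)@(1, 7): e=[36,-1,7] → .
    (1,3)@(3, 7): e=[24,-3,21] → .
    (3,3)@(7, 7): e=[0,-7,49] → .  [on edge]
    (4,4)@(9, 9): e=[0,-21,63] → .  [on edge]
  covered (3 px):
    . . . . .
    X . . . .
    X X . . .
    . . . . .
    . . . . .
    . . . . .
    . . . . .
    . . . . .

Final: 6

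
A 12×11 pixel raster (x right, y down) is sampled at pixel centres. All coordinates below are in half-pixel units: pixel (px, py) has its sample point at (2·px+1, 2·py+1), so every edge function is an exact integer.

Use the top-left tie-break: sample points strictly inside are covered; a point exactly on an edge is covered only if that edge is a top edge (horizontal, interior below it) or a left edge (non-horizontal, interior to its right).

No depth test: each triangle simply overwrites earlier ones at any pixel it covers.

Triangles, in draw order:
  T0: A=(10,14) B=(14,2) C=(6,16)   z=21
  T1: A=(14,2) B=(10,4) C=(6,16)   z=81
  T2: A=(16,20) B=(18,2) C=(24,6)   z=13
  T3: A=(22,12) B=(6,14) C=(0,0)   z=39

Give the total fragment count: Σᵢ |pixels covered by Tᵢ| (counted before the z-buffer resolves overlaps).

T0:
  2·area = 40  (B↔C swapped to make it positive)
  edge (10, 14)→(6, 16): d=(-4,2) right/bottom  bias=-1
  edge (6, 16)→(14, 2): d=(8,-14) top-left  bias=+0
  edge (14, 2)→(10, 14): d=(-4,12) right/bottom  bias=-1
    (6,2)@(13, 5): e=[30,10,0] → ·  [on edge]
    (5,4)@(11, 9): e=[18,14,8] → #
    (6,4)@(13, 9): e=[14,42,-16] → ·
    (4,5)@(9, 11): e=[14,2,24] → #
    (5,5)@(11, 11): e=[10,30,0] → ·  [on edge]
    (4,6)@(9, 13): e=[6,18,16] → #
    (5,6)@(11, 13): e=[2,46,-8] → ·
    (3,7)@(7, 15): e=[2,6,32] → #
    (4,7)@(9, 15): e=[-2,34,8] → ·
    (3,8)@(7, 17): e=[-6,22,24] → ·
    (4,8)@(9, 17): e=[-10,50,0] → ·  [on edge]
  covered (4 px):
    · · · · · · · · · · · ·
    · · · · · · · · · · · ·
    · · · · · · · · · · · ·
    · · · · · · · · · · · ·
    · · · · · # · · · · · ·
    · · · · # · · · · · · ·
    · · · · # · · · · · · ·
    · · · # · · · · · · · ·
    · · · · · · · · · · · ·
    · · · · · · · · · · · ·
    · · · · · · · · · · · ·
T1:
  2·area = 40  (B↔C swapped to make it positive)
  edge (14, 2)→(6, 16): d=(-8,14) right/bottom  bias=-1
  edge (6, 16)→(10, 4): d=(4,-12) top-left  bias=+0
  edge (10, 4)→(14, 2): d=(4,-2) top-left  bias=+0
    (5,0)@(11, 1): e=[50,0,-10] → ·  [on edge]
    (6,1)@(13, 3): e=[6,32,2] → #
    (7,1)@(15, 3): e=[-22,56,6] → ·
    (5,2)@(11, 5): e=[18,16,6] → #
    (6,2)@(13, 5): e=[-10,40,10] → ·
    (4,3)@(9, 7): e=[30,0,10] → #  [on edge]
    (6,3)@(13, 7): e=[-26,48,18] → ·
    (4,4)@(9, 9): e=[14,8,18] → #
    (5,4)@(11, 9): e=[-14,32,22] → ·
    (4,5)@(9, 11): e=[-2,16,26] → ·
    (3,6)@(7, 13): e=[10,0,30] → #  [on edge]
    (4,6)@(9, 13): e=[-18,24,34] → ·
    (2,9)@(5, 19): e=[-10,0,50] → ·  [on edge]
  covered (6 px):
    · · · · · · · · · · · ·
    · · · · · · # · · · · ·
    · · · · · # · · · · · ·
    · · · · # # · · · · · ·
    · · · · # · · · · · · ·
    · · · · · · · · · · · ·
    · · · # · · · · · · · ·
    · · · · · · · · · · · ·
    · · · · · · · · · · · ·
    · · · · · · · · · · · ·
    · · · · · · · · · · · ·
T2:
  2·area = 116
  edge (16, 20)→(18, 2): d=(2,-18) top-left  bias=+0
  edge (18, 2)→(24, 6): d=(6,4) right/bottom  bias=-1
  edge (24, 6)→(16, 20): d=(-8,14) right/bottom  bias=-1
    (9,1)@(19, 3): e=[20,2,94] → #
    (10,1)@(21, 3): e=[56,-6,66] → ·
    (9,2)@(19, 5): e=[24,14,78] → #
    (10,2)@(21, 5): e=[60,6,50] → #
    (11,2)@(23, 5): e=[96,-2,22] → ·
    (9,3)@(19, 7): e=[28,26,62] → #
    (11,3)@(23, 7): e=[100,10,6] → #
    (9,4)@(19, 9): e=[32,38,46] → #
    (11,4)@(23, 9): e=[104,22,-10] → ·
    (8,5)@(17, 11): e=[0,58,58] → #  [on edge]
    (11,5)@(23, 11): e=[108,34,-26] → ·
    (8,6)@(17, 13): e=[4,70,42] → #
  covered (15 px):
    · · · · · · · · · · · ·
    · · · · · · · · · # · ·
    · · · · · · · · · # # ·
    · · · · · · · · · # # #
    · · · · · · · · · # # ·
    · · · · · · · · # # # ·
    · · · · · · · · # # · ·
    · · · · · · · · # · · ·
    · · · · · · · · # · · ·
    · · · · · · · · · · · ·
    · · · · · · · · · · · ·
T3:
  2·area = 236
  edge (22, 12)→(6, 14): d=(-16,2) right/bottom  bias=-1
  edge (6, 14)→(0, 0): d=(-6,-14) top-left  bias=+0
  edge (0, 0)→(22, 12): d=(22,12) right/bottom  bias=-1
    (0,0)@(1, 1): e=[218,8,10] → #
    (1,0)@(3, 1): e=[214,36,-14] → ·
    (0,1)@(1, 3): e=[186,-4,54] → ·
    (1,1)@(3, 3): e=[182,24,30] → #
    (2,1)@(5, 3): e=[178,52,6] → #
    (3,1)@(7, 3): e=[174,80,-18] → ·
    (1,2)@(3, 5): e=[150,12,74] → #
    (3,2)@(7, 5): e=[142,68,26] → #
    (4,2)@(9, 5): e=[138,96,2] → #
    (5,2)@(11, 5): e=[134,124,-22] → ·
    (1,3)@(3, 7): e=[118,0,118] → #  [on edge]
    (5,3)@(11, 7): e=[102,112,22] → #
    (4,10)@(9, 21): e=[-118,0,354] → ·  [on edge]
  covered (30 px):
    # · · · · · · · · · · ·
    · # # · · · · · · · · ·
    · # # # # · · · · · · ·
    · # # # # # · · · · · ·
    · · # # # # # # · · · ·
    · · # # # # # # # # · ·
    · · · # # # # · · · · ·
    · · · · · · · · · · · ·
    · · · · · · · · · · · ·
    · · · · · · · · · · · ·
    · · · · · · · · · · · ·

Answer: 55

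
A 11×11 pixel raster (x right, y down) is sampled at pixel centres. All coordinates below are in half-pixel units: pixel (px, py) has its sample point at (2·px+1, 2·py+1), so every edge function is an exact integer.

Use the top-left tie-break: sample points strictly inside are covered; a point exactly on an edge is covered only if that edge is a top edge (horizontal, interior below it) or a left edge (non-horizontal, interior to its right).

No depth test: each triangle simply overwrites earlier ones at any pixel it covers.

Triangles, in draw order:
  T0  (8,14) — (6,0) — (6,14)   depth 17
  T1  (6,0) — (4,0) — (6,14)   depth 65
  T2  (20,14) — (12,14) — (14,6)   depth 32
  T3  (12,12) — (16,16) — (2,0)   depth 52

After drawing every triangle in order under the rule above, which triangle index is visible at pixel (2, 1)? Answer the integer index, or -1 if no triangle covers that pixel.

T0:
  2·area = 28  (B↔C swapped to make it positive)
  edge (8, 14)→(6, 14): d=(-2,0) right/bottom  bias=-1
  edge (6, 14)→(6, 0): d=(0,-14) top-left  bias=+0
  edge (6, 0)→(8, 14): d=(2,14) right/bottom  bias=-1
    (3,3)@(7, 7): e=[14,14,0] → ·  [on edge]
    (3,4)@(7, 9): e=[10,14,4] → #
    (4,4)@(9, 9): e=[10,42,-24] → ·
    (3,5)@(7, 11): e=[6,14,8] → #
    (4,5)@(9, 11): e=[6,42,-20] → ·
    (3,6)@(7, 13): e=[2,14,12] → #
    (4,6)@(9, 13): e=[2,42,-16] → ·
    (3,7)@(7, 15): e=[-2,14,16] → ·
    (4,10)@(9, 21): e=[-14,42,0] → ·  [on edge]
  covered (3 px):
    · · · · · · · · · · ·
    · · · · · · · · · · ·
    · · · · · · · · · · ·
    · · · · · · · · · · ·
    · · · # · · · · · · ·
    · · · # · · · · · · ·
    · · · # · · · · · · ·
    · · · · · · · · · · ·
    · · · · · · · · · · ·
    · · · · · · · · · · ·
    · · · · · · · · · · ·
T1:
  2·area = 28  (B↔C swapped to make it positive)
  edge (6, 0)→(6, 14): d=(0,14) right/bottom  bias=-1
  edge (6, 14)→(4, 0): d=(-2,-14) top-left  bias=+0
  edge (4, 0)→(6, 0): d=(2,0) top-left  bias=+0
    (2,0)@(5, 1): e=[14,12,2] → #
    (3,0)@(7, 1): e=[-14,40,2] → ·
    (2,1)@(5, 3): e=[14,8,6] → #
    (3,1)@(7, 3): e=[-14,36,6] → ·
    (2,2)@(5, 5): e=[14,4,10] → #
    (3,2)@(7, 5): e=[-14,32,10] → ·
    (2,3)@(5, 7): e=[14,0,14] → #  [on edge]
    (3,3)@(7, 7): e=[-14,28,14] → ·
    (2,4)@(5, 9): e=[14,-4,18] → ·
    (3,10)@(7, 21): e=[-14,0,42] → ·  [on edge]
  covered (4 px):
    · · # · · · · · · · ·
    · · # · · · · · · · ·
    · · # · · · · · · · ·
    · · # · · · · · · · ·
    · · · · · · · · · · ·
    · · · · · · · · · · ·
    · · · · · · · · · · ·
    · · · · · · · · · · ·
    · · · · · · · · · · ·
    · · · · · · · · · · ·
    · · · · · · · · · · ·
T2:
  2·area = 64
  edge (20, 14)→(12, 14): d=(-8,0) right/bottom  bias=-1
  edge (12, 14)→(14, 6): d=(2,-8) top-left  bias=+0
  edge (14, 6)→(20, 14): d=(6,8) right/bottom  bias=-1
    (7,4)@(15, 9): e=[40,14,10] → #
    (8,4)@(17, 9): e=[40,30,-6] → ·
    (6,5)@(13, 11): e=[24,2,38] → #
    (8,5)@(17, 11): e=[24,34,6] → #
    (9,5)@(19, 11): e=[24,50,-10] → ·
    (6,6)@(13, 13): e=[8,6,50] → #
    (9,6)@(19, 13): e=[8,54,2] → #
    (10,6)@(21, 13): e=[8,70,-14] → ·
    (6,7)@(13, 15): e=[-8,10,62] → ·
    (7,7)@(15, 15): e=[-8,26,46] → ·
    (8,7)@(17, 15): e=[-8,42,30] → ·
    (9,7)@(19, 15): e=[-8,58,14] → ·
  covered (8 px):
    · · · · · · · · · · ·
    · · · · · · · · · · ·
    · · · · · · · · · · ·
    · · · · · · · · · · ·
    · · · · · · · # · · ·
    · · · · · · # # # · ·
    · · · · · · # # # # ·
    · · · · · · · · · · ·
    · · · · · · · · · · ·
    · · · · · · · · · · ·
    · · · · · · · · · · ·
T3:
  2·area = 8  (B↔C swapped to make it positive)
  edge (12, 12)→(2, 0): d=(-10,-12) top-left  bias=+0
  edge (2, 0)→(16, 16): d=(14,16) right/bottom  bias=-1
  edge (16, 16)→(12, 12): d=(-4,-4) top-left  bias=+0
    (0,0)@(1, 1): e=[-22,30,0] → ·  [on edge]
    (1,1)@(3, 3): e=[-18,26,0] → ·  [on edge]
    (2,2)@(5, 5): e=[-14,22,0] → ·  [on edge]
    (3,3)@(7, 7): e=[-10,18,0] → ·  [on edge]
    (4,4)@(9, 9): e=[-6,14,0] → ·  [on edge]
    (5,5)@(11, 11): e=[-2,10,0] → ·  [on edge]
    (6,6)@(13, 13): e=[2,6,0] → #  [on edge]
    (7,6)@(15, 13): e=[26,-26,8] → ·
    (6,7)@(13, 15): e=[-18,34,-8] → ·
    (7,7)@(15, 15): e=[6,2,0] → #  [on edge]
    (8,7)@(17, 15): e=[30,-30,8] → ·
    (7,8)@(15, 17): e=[-14,30,-8] → ·
    (8,8)@(17, 17): e=[10,-2,0] → ·  [on edge]
    (9,9)@(19, 19): e=[14,-6,0] → ·  [on edge]
    (10,10)@(21, 21): e=[18,-10,0] → ·  [on edge]
  covered (2 px):
    · · · · · · · · · · ·
    · · · · · · · · · · ·
    · · · · · · · · · · ·
    · · · · · · · · · · ·
    · · · · · · · · · · ·
    · · · · · · · · · · ·
    · · · · · · # · · · ·
    · · · · · · · # · · ·
    · · · · · · · · · · ·
    · · · · · · · · · · ·
    · · · · · · · · · · ·

Z-buffer (winner per pixel, '.' = empty):
  . . 1 . . . . . . . .
  . . 1 . . . . . . . .
  . . 1 . . . . . . . .
  . . 1 . . . . . . . .
  . . . 0 . . . 2 . . .
  . . . 0 . . 2 2 2 . .
  . . . 0 . . 3 2 2 2 .
  . . . . . . . 3 . . .
  . . . . . . . . . . .
  . . . . . . . . . . .
  . . . . . . . . . . .

Result: 1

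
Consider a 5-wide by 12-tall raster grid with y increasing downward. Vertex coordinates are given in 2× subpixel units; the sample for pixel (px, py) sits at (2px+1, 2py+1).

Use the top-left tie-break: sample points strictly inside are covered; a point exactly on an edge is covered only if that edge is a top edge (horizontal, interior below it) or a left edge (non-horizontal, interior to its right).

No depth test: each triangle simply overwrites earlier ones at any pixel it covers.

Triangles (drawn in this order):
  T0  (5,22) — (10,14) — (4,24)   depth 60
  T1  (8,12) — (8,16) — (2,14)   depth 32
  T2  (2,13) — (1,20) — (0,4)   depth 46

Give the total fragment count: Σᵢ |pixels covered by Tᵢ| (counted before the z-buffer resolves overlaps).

T0:
  2·area = 2
  edge (5, 22)→(10, 14): d=(5,-8) top-left  bias=+0
  edge (10, 14)→(4, 24): d=(-6,10) right/bottom  bias=-1
  edge (4, 24)→(5, 22): d=(1,-2) top-left  bias=+0
    (3,9)@(7, 19): e=[1,0,1] → .  [on edge]
  covered (0 px):
    . . . . .
    . . . . .
    . . . . .
    . . . . .
    . . . . .
    . . . . .
    . . . . .
    . . . . .
    . . . . .
    . . . . .
    . . . . .
    . . . . .
T1:
  2·area = 24
  edge (8, 12)→(8, 16): d=(0,4) right/bottom  bias=-1
  edge (8, 16)→(2, 14): d=(-6,-2) top-left  bias=+0
  edge (2, 14)→(8, 12): d=(6,-2) top-left  bias=+0
    (2,6)@(5, 13): e=[12,12,0] → X  [on edge]
    (3,6)@(7, 13): e=[4,16,4] → X
    (4,6)@(9, 13): e=[-4,20,8] → .
    (2,7)@(5, 15): e=[12,0,12] → X  [on edge]
    (4,7)@(9, 15): e=[-4,8,20] → .
    (2,8)@(5, 17): e=[12,-12,24] → .
    (3,8)@(7, 17): e=[4,-8,28] → .
  covered (4 px):
    . . . . .
    . . . . .
    . . . . .
    . . . . .
    . . . . .
    . . . . .
    . . X X .
    . . X X .
    . . . . .
    . . . . .
    . . . . .
    . . . . .
T2:
  2·area = 23
  edge (2, 13)→(1, 20): d=(-1,7) right/bottom  bias=-1
  edge (1, 20)→(0, 4): d=(-1,-16) top-left  bias=+0
  edge (0, 4)→(2, 13): d=(2,9) right/bottom  bias=-1
    (0,4)@(1, 9): e=[11,11,1] → X
    (1,4)@(3, 9): e=[-3,43,-17] → .
    (0,5)@(1, 11): e=[9,9,5] → X
    (1,5)@(3, 11): e=[-5,41,-13] → .
    (0,6)@(1, 13): e=[7,7,9] → X
    (1,6)@(3, 13): e=[-7,39,-9] → .
    (0,7)@(1, 15): e=[5,5,13] → X
    (1,7)@(3, 15): e=[-9,37,-5] → .
    (0,8)@(1, 17): e=[3,3,17] → X
    (1,8)@(3, 17): e=[-11,35,-1] → .
    (0,9)@(1, 19): e=[1,1,21] → X
    (1,9)@(3, 19): e=[-13,33,3] → .
  covered (6 px):
    . . . . .
    . . . . .
    . . . . .
    . . . . .
    X . . . .
    X . . . .
    X . . . .
    X . . . .
    X . . . .
    X . . . .
    . . . . .
    . . . . .

Result: 10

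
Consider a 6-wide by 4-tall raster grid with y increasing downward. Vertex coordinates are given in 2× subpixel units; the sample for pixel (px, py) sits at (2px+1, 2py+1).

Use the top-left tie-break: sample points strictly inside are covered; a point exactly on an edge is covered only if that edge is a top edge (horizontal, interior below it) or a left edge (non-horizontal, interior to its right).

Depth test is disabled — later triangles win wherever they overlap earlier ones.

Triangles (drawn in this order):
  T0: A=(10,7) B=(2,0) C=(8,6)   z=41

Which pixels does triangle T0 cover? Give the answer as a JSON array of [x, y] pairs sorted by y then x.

T0:
  2·area = 6  (B↔C swapped to make it positive)
  edge (10, 7)→(8, 6): d=(-2,-1) top-left  bias=+0
  edge (8, 6)→(2, 0): d=(-6,-6) top-left  bias=+0
  edge (2, 0)→(10, 7): d=(8,7) right/bottom  bias=-1
    (1,0)@(3, 1): e=[5,0,1] → #  [on edge]
    (2,0)@(5, 1): e=[7,12,-13] → ·
    (1,1)@(3, 3): e=[1,-12,17] → ·
    (2,1)@(5, 3): e=[3,0,3] → #  [on edge]
    (3,1)@(7, 3): e=[5,12,-11] → ·
    (2,2)@(5, 5): e=[-1,-12,19] → ·
    (3,2)@(7, 5): e=[1,0,5] → #  [on edge]
    (4,2)@(9, 5): e=[3,12,-9] → ·
    (3,3)@(7, 7): e=[-3,-12,21] → ·
    (4,3)@(9, 7): e=[-1,0,7] → ·  [on edge]
  covered (3 px):
    · # · · · ·
    · · # · · ·
    · · · # · ·
    · · · · · ·

Result: [[1,0],[2,1],[3,2]]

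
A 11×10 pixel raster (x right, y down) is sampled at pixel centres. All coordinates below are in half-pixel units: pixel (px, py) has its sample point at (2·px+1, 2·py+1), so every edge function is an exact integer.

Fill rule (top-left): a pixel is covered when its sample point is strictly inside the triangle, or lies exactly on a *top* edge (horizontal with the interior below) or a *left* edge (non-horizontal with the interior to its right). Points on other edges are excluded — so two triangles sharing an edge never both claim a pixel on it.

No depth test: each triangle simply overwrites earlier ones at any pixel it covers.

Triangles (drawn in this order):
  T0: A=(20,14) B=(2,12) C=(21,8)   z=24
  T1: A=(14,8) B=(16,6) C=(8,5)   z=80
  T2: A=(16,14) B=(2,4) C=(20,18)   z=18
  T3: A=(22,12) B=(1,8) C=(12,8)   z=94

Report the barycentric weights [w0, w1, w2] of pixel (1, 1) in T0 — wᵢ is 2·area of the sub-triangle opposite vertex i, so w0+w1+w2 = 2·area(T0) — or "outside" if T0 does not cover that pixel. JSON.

T0:
  2·area = 110
  edge (20, 14)→(2, 12): d=(-18,-2) top-left  bias=+0
  edge (2, 12)→(21, 8): d=(19,-4) top-left  bias=+0
  edge (21, 8)→(20, 14): d=(-1,6) right/bottom  bias=-1
    (8,4)@(17, 9): e=[84,3,23] → #
    (9,4)@(19, 9): e=[88,11,11] → #
    (10,4)@(21, 9): e=[92,19,-1] → ·
    (3,5)@(7, 11): e=[28,1,81] → #
    (4,5)@(9, 11): e=[32,9,69] → #
    (5,5)@(11, 11): e=[36,17,57] → #
    (6,5)@(13, 11): e=[40,25,45] → #
    (7,5)@(15, 11): e=[44,33,33] → #
    (10,5)@(21, 11): e=[56,57,-3] → ·
    (3,6)@(7, 13): e=[-8,39,79] → ·
    (4,6)@(9, 13): e=[-4,47,67] → ·
    (5,6)@(11, 13): e=[0,55,55] → #  [on edge]
  covered (14 px):
    · · · · · · · · · · ·
    · · · · · · · · · · ·
    · · · · · · · · · · ·
    · · · · · · · · · · ·
    · · · · · · · · # # ·
    · · · # # # # # # # ·
    · · · · · # # # # # ·
    · · · · · · · · · · ·
    · · · · · · · · · · ·
    · · · · · · · · · · ·
T1:
  2·area = 18  (B↔C swapped to make it positive)
  edge (14, 8)→(8, 5): d=(-6,-3) top-left  bias=+0
  edge (8, 5)→(16, 6): d=(8,1) right/bottom  bias=-1
  edge (16, 6)→(14, 8): d=(-2,2) right/bottom  bias=-1
    (10,0)@(21, 1): e=[63,-45,0] → ·  [on edge]
    (9,1)@(19, 3): e=[45,-27,0] → ·  [on edge]
    (8,2)@(17, 5): e=[27,-9,0] → ·  [on edge]
    (6,3)@(13, 7): e=[3,11,4] → #
    (7,3)@(15, 7): e=[9,9,0] → ·  [on edge]
    (6,4)@(13, 9): e=[-9,27,0] → ·  [on edge]
    (5,5)@(11, 11): e=[-27,45,0] → ·  [on edge]
    (4,6)@(9, 13): e=[-45,63,0] → ·  [on edge]
    (3,7)@(7, 15): e=[-63,81,0] → ·  [on edge]
    (2,8)@(5, 17): e=[-81,99,0] → ·  [on edge]
    (1,9)@(3, 19): e=[-99,117,0] → ·  [on edge]
  covered (1 px):
    · · · · · · · · · · ·
    · · · · · · · · · · ·
    · · · · · · · · · · ·
    · · · · · · # · · · ·
    · · · · · · · · · · ·
    · · · · · · · · · · ·
    · · · · · · · · · · ·
    · · · · · · · · · · ·
    · · · · · · · · · · ·
    · · · · · · · · · · ·
T2:
  2·area = 16  (B↔C swapped to make it positive)
  edge (16, 14)→(20, 18): d=(4,4) right/bottom  bias=-1
  edge (20, 18)→(2, 4): d=(-18,-14) top-left  bias=+0
  edge (2, 4)→(16, 14): d=(14,10) right/bottom  bias=-1
    (1,0)@(3, 1): e=[0,68,-52] → ·  [on edge]
    (2,1)@(5, 3): e=[0,60,-44] → ·  [on edge]
    (3,2)@(7, 5): e=[0,52,-36] → ·  [on edge]
    (4,3)@(9, 7): e=[0,44,-28] → ·  [on edge]
    (4,4)@(9, 9): e=[8,8,0] → ·  [on edge]
    (5,4)@(11, 9): e=[0,36,-20] → ·  [on edge]
    (5,5)@(11, 11): e=[8,0,8] → #  [on edge]
    (6,5)@(13, 11): e=[0,28,-12] → ·  [on edge]
    (5,6)@(11, 13): e=[16,-36,36] → ·
    (7,6)@(15, 13): e=[0,20,-4] → ·  [on edge]
    (8,7)@(17, 15): e=[0,12,4] → ·  [on edge]
    (9,8)@(19, 17): e=[0,4,12] → ·  [on edge]
    (10,9)@(21, 19): e=[0,-4,20] → ·  [on edge]
  covered (1 px):
    · · · · · · · · · · ·
    · · · · · · · · · · ·
    · · · · · · · · · · ·
    · · · · · · · · · · ·
    · · · · · · · · · · ·
    · · · · · # · · · · ·
    · · · · · · · · · · ·
    · · · · · · · · · · ·
    · · · · · · · · · · ·
    · · · · · · · · · · ·
T3:
  2·area = 44
  edge (22, 12)→(1, 8): d=(-21,-4) top-left  bias=+0
  edge (1, 8)→(12, 8): d=(11,0) top-left  bias=+0
  edge (12, 8)→(22, 12): d=(10,4) right/bottom  bias=-1
    (3,4)@(7, 9): e=[3,11,30] → #
    (4,4)@(9, 9): e=[11,11,22] → #
    (5,4)@(11, 9): e=[19,11,14] → #
    (6,4)@(13, 9): e=[27,11,6] → #
    (7,4)@(15, 9): e=[35,11,-2] → ·
    (3,5)@(7, 11): e=[-39,33,50] → ·
    (4,5)@(9, 11): e=[-31,33,42] → ·
    (5,5)@(11, 11): e=[-23,33,34] → ·
    (6,5)@(13, 11): e=[-15,33,26] → ·
    (8,5)@(17, 11): e=[1,33,10] → #
    (9,5)@(19, 11): e=[9,33,2] → #
    (10,5)@(21, 11): e=[17,33,-6] → ·
  covered (6 px):
    · · · · · · · · · · ·
    · · · · · · · · · · ·
    · · · · · · · · · · ·
    · · · · · · · · · · ·
    · · · # # # # · · · ·
    · · · · · · · · # # ·
    · · · · · · · · · · ·
    · · · · · · · · · · ·
    · · · · · · · · · · ·
    · · · · · · · · · · ·

Answer: "outside"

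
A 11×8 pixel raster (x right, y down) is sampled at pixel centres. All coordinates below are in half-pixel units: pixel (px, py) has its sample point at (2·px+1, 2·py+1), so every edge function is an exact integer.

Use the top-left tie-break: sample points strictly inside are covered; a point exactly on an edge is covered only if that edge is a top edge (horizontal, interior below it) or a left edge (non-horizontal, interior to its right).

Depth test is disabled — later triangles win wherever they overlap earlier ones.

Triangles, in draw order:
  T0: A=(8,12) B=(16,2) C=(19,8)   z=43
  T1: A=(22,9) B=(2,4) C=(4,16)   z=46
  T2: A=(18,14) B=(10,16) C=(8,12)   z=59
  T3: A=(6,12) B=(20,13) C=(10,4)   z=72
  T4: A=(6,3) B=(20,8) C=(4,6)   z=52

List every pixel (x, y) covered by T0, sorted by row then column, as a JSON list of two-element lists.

T0:
  2·area = 78
  edge (8, 12)→(16, 2): d=(8,-10) top-left  bias=+0
  edge (16, 2)→(19, 8): d=(3,6) right/bottom  bias=-1
  edge (19, 8)→(8, 12): d=(-11,4) right/bottom  bias=-1
    (7,2)@(15, 5): e=[14,15,49] → #
    (8,2)@(17, 5): e=[34,3,41] → #
    (9,2)@(19, 5): e=[54,-9,33] → ·
    (6,3)@(13, 7): e=[10,33,35] → #
    (9,3)@(19, 7): e=[70,-3,11] → ·
    (5,4)@(11, 9): e=[6,51,21] → #
    (8,4)@(17, 9): e=[66,15,-3] → ·
    (4,5)@(9, 11): e=[2,69,7] → #
    (5,5)@(11, 11): e=[22,57,-1] → ·
    (6,5)@(13, 11): e=[42,45,-9] → ·
    (7,5)@(15, 11): e=[62,33,-17] → ·
    (4,6)@(9, 13): e=[18,75,-15] → ·
  covered (9 px):
    · · · · · · · · · · ·
    · · · · · · · · · · ·
    · · · · · · · # # · ·
    · · · · · · # # # · ·
    · · · · · # # # · · ·
    · · · · # · · · · · ·
    · · · · · · · · · · ·
    · · · · · · · · · · ·
T1:
  2·area = 230  (B↔C swapped to make it positive)
  edge (22, 9)→(4, 16): d=(-18,7) right/bottom  bias=-1
  edge (4, 16)→(2, 4): d=(-2,-12) top-left  bias=+0
  edge (2, 4)→(22, 9): d=(20,5) right/bottom  bias=-1
    (1,2)@(3, 5): e=[205,10,15] → #
    (2,2)@(5, 5): e=[191,34,5] → #
    (3,2)@(7, 5): e=[177,58,-5] → ·
    (1,3)@(3, 7): e=[169,6,55] → #
    (3,3)@(7, 7): e=[141,54,35] → #
    (4,3)@(9, 7): e=[127,78,25] → #
    (5,3)@(11, 7): e=[113,102,15] → #
    (6,3)@(13, 7): e=[99,126,5] → #
    (7,3)@(15, 7): e=[85,150,-5] → ·
    (1,4)@(3, 9): e=[133,2,95] → #
    (7,4)@(15, 9): e=[49,146,35] → #
    (8,4)@(17, 9): e=[35,170,25] → #
  covered (29 px):
    · · · · · · · · · · ·
    · · · · · · · · · · ·
    · # # · · · · · · · ·
    · # # # # # # · · · ·
    · # # # # # # # # # #
    · · # # # # # # · · ·
    · · # # # # · · · · ·
    · · # · · · · · · · ·
T2:
  2·area = 36
  edge (18, 14)→(10, 16): d=(-8,2) right/bottom  bias=-1
  edge (10, 16)→(8, 12): d=(-2,-4) top-left  bias=+0
  edge (8, 12)→(18, 14): d=(10,2) right/bottom  bias=-1
    (1,5)@(3, 11): e=[54,-18,0] → ·  [on edge]
    (4,6)@(9, 13): e=[26,2,8] → #
    (5,6)@(11, 13): e=[22,10,4] → #
    (6,6)@(13, 13): e=[18,18,0] → ·  [on edge]
    (4,7)@(9, 15): e=[10,-2,28] → ·
    (5,7)@(11, 15): e=[6,6,24] → #
    (6,7)@(13, 15): e=[2,14,20] → #
    (7,7)@(15, 15): e=[-2,22,16] → ·
  covered (4 px):
    · · · · · · · · · · ·
    · · · · · · · · · · ·
    · · · · · · · · · · ·
    · · · · · · · · · · ·
    · · · · · · · · · · ·
    · · · · · · · · · · ·
    · · · · # # · · · · ·
    · · · · · # # · · · ·
T3:
  2·area = 116  (B↔C swapped to make it positive)
  edge (6, 12)→(10, 4): d=(4,-8) top-left  bias=+0
  edge (10, 4)→(20, 13): d=(10,9) right/bottom  bias=-1
  edge (20, 13)→(6, 12): d=(-14,-1) top-left  bias=+0
    (5,2)@(11, 5): e=[12,1,103] → #
    (6,2)@(13, 5): e=[28,-17,105] → ·
    (4,3)@(9, 7): e=[4,39,73] → #
    (6,3)@(13, 7): e=[36,3,77] → #
    (7,3)@(15, 7): e=[52,-15,79] → ·
    (4,4)@(9, 9): e=[12,59,45] → #
    (7,4)@(15, 9): e=[60,5,51] → #
    (8,4)@(17, 9): e=[76,-13,53] → ·
    (3,5)@(7, 11): e=[4,97,15] → #
    (8,5)@(17, 11): e=[84,7,25] → #
    (9,5)@(19, 11): e=[100,-11,27] → ·
    (3,6)@(7, 13): e=[12,117,-13] → ·
  covered (14 px):
    · · · · · · · · · · ·
    · · · · · · · · · · ·
    · · · · · # · · · · ·
    · · · · # # # · · · ·
    · · · · # # # # · · ·
    · · · # # # # # # · ·
    · · · · · · · · · · ·
    · · · · · · · · · · ·
T4:
  2·area = 52
  edge (6, 3)→(20, 8): d=(14,5) right/bottom  bias=-1
  edge (20, 8)→(4, 6): d=(-16,-2) top-left  bias=+0
  edge (4, 6)→(6, 3): d=(2,-3) top-left  bias=+0
    (2,2)@(5, 5): e=[33,18,1] → #
    (3,2)@(7, 5): e=[23,22,7] → #
    (4,2)@(9, 5): e=[13,26,13] → #
    (5,2)@(11, 5): e=[3,30,19] → #
    (6,2)@(13, 5): e=[-7,34,25] → ·
    (2,3)@(5, 7): e=[61,-14,5] → ·
    (3,3)@(7, 7): e=[51,-10,11] → ·
    (4,3)@(9, 7): e=[41,-6,17] → ·
    (5,3)@(11, 7): e=[31,-2,23] → ·
    (6,3)@(13, 7): e=[21,2,29] → #
    (7,3)@(15, 7): e=[11,6,35] → #
    (8,3)@(17, 7): e=[1,10,41] → #
  covered (7 px):
    · · · · · · · · · · ·
    · · · · · · · · · · ·
    · · # # # # · · · · ·
    · · · · · · # # # · ·
    · · · · · · · · · · ·
    · · · · · · · · · · ·
    · · · · · · · · · · ·
    · · · · · · · · · · ·

Result: [[7,2],[8,2],[6,3],[7,3],[8,3],[5,4],[6,4],[7,4],[4,5]]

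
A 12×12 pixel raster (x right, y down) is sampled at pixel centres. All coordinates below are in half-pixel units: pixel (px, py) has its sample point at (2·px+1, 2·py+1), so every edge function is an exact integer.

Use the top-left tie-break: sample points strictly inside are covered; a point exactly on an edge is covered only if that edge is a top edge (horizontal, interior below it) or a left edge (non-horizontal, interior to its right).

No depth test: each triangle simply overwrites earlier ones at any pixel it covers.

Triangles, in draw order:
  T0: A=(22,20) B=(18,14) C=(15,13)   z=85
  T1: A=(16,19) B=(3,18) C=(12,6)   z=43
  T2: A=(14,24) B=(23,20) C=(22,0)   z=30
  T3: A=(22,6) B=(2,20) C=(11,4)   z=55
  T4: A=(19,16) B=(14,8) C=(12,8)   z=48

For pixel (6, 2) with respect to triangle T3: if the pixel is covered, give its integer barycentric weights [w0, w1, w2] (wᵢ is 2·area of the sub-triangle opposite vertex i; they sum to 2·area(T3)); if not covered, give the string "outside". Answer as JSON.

T0:
  2·area = 14  (B↔C swapped to make it positive)
  edge (22, 20)→(15, 13): d=(-7,-7) top-left  bias=+0
  edge (15, 13)→(18, 14): d=(3,1) right/bottom  bias=-1
  edge (18, 14)→(22, 20): d=(4,6) right/bottom  bias=-1
    (1,0)@(3, 1): e=[0,-24,38] → .  [on edge]
    (2,1)@(5, 3): e=[0,-20,34] → .  [on edge]
    (3,2)@(7, 5): e=[0,-16,30] → .  [on edge]
    (4,3)@(9, 7): e=[0,-12,26] → .  [on edge]
    (1,4)@(3, 9): e=[-56,0,70] → .  [on edge]
    (5,4)@(11, 9): e=[0,-8,22] → .  [on edge]
    (4,5)@(9, 11): e=[-28,0,42] → .  [on edge]
    (6,5)@(13, 11): e=[0,-4,18] → .  [on edge]
    (7,6)@(15, 13): e=[0,0,14] → .  [on edge]
    (8,7)@(17, 15): e=[0,4,10] → X  [on edge]
    (9,7)@(19, 15): e=[14,2,-2] → .
    (10,7)@(21, 15): e=[28,0,-14] → .  [on edge]
    (9,8)@(19, 17): e=[0,8,6] → X  [on edge]
    (10,9)@(21, 19): e=[0,12,2] → X  [on edge]
    (11,10)@(23, 21): e=[0,16,-2] → .  [on edge]
  covered (3 px):
    . . . . . . . . . . . .
    . . . . . . . . . . . .
    . . . . . . . . . . . .
    . . . . . . . . . . . .
    . . . . . . . . . . . .
    . . . . . . . . . . . .
    . . . . . . . . . . . .
    . . . . . . . . X . . .
    . . . . . . . . . X . .
    . . . . . . . . . . X .
    . . . . . . . . . . . .
    . . . . . . . . . . . .
T1:
  2·area = 165
  edge (16, 19)→(3, 18): d=(-13,-1) top-left  bias=+0
  edge (3, 18)→(12, 6): d=(9,-12) top-left  bias=+0
  edge (12, 6)→(16, 19): d=(4,13) right/bottom  bias=-1
    (5,4)@(11, 9): e=[125,15,25] → X
    (6,4)@(13, 9): e=[127,39,-1] → .
    (4,5)@(9, 11): e=[97,9,59] → X
    (6,5)@(13, 11): e=[101,57,7] → X
    (7,5)@(15, 11): e=[103,81,-19] → .
    (3,6)@(7, 13): e=[69,3,93] → X
    (7,6)@(15, 13): e=[77,99,-11] → .
    (3,7)@(7, 15): e=[43,21,101] → X
    (7,7)@(15, 15): e=[51,117,-3] → .
    (2,8)@(5, 17): e=[15,15,135] → X
    (7,8)@(15, 17): e=[25,135,5] → X
    (8,8)@(17, 17): e=[27,159,-21] → .
  covered (18 px):
    . . . . . . . . . . . .
    . . . . . . . . . . . .
    . . . . . . . . . . . .
    . . . . . . . . . . . .
    . . . . . X . . . . . .
    . . . . X X X . . . . .
    . . . X X X X . . . . .
    . . . X X X X . . . . .
    . . X X X X X X . . . .
    . . . . . . . . . . . .
    . . . . . . . . . . . .
    . . . . . . . . . . . .
T2:
  2·area = 184  (B↔C swapped to make it positive)
  edge (14, 24)→(22, 0): d=(8,-24) top-left  bias=+0
  edge (22, 0)→(23, 20): d=(1,20) right/bottom  bias=-1
  edge (23, 20)→(14, 24): d=(-9,4) right/bottom  bias=-1
    (10,1)@(21, 3): e=[0,23,161] → X  [on edge]
    (11,1)@(23, 3): e=[48,-17,153] → .
    (10,2)@(21, 5): e=[16,25,143] → X
    (11,2)@(23, 5): e=[64,-15,135] → .
    (10,3)@(21, 7): e=[32,27,125] → X
    (11,3)@(23, 7): e=[80,-13,117] → .
    (9,4)@(19, 9): e=[0,69,115] → X  [on edge]
    (11,4)@(23, 9): e=[96,-11,99] → .
    (9,5)@(19, 11): e=[16,71,97] → X
    (11,5)@(23, 11): e=[112,-9,81] → .
    (9,6)@(19, 13): e=[32,73,79] → X
    (11,6)@(23, 13): e=[128,-7,63] → .
    (8,7)@(17, 15): e=[0,115,69] → X  [on edge]
    (7,10)@(15, 21): e=[0,161,23] → X  [on edge]
  covered (22 px):
    . . . . . . . . . . . .
    . . . . . . . . . . X .
    . . . . . . . . . . X .
    . . . . . . . . . . X .
    . . . . . . . . . X X .
    . . . . . . . . . X X .
    . . . . . . . . . X X .
    . . . . . . . . X X X .
    . . . . . . . . X X X .
    . . . . . . . . X X X .
    . . . . . . . X X X . .
    . . . . . . . X . . . .
T3:
  2·area = 194
  edge (22, 6)→(2, 20): d=(-20,14) right/bottom  bias=-1
  edge (2, 20)→(11, 4): d=(9,-16) top-left  bias=+0
  edge (11, 4)→(22, 6): d=(11,2) right/bottom  bias=-1
    (5,2)@(11, 5): e=[174,9,11] → X
    (6,2)@(13, 5): e=[146,41,7] → X
    (7,2)@(15, 5): e=[118,73,3] → X
    (8,2)@(17, 5): e=[90,105,-1] → .
    (5,3)@(11, 7): e=[134,27,33] → X
    (8,3)@(17, 7): e=[50,123,21] → X
    (9,3)@(19, 7): e=[22,155,17] → X
    (10,3)@(21, 7): e=[-6,187,13] → .
    (4,4)@(9, 9): e=[122,13,59] → X
    (9,4)@(19, 9): e=[-18,173,39] → .
    (4,5)@(9, 11): e=[82,31,81] → X
    (7,5)@(15, 11): e=[-2,127,69] → .
  covered (24 px):
    . . . . . . . . . . . .
    . . . . . . . . . . . .
    . . . . . X X X . . . .
    . . . . . X X X X X . .
    . . . . X X X X X . . .
    . . . . X X X . . . . .
    . . . X X X . . . . . .
    . . X X X . . . . . . .
    . . X . . . . . . . . .
    . X . . . . . . . . . .
    . . . . . . . . . . . .
    . . . . . . . . . . . .
T4:
  2·area = 16  (B↔C swapped to make it positive)
  edge (19, 16)→(12, 8): d=(-7,-8) top-left  bias=+0
  edge (12, 8)→(14, 8): d=(2,0) top-left  bias=+0
  edge (14, 8)→(19, 16): d=(5,8) right/bottom  bias=-1
    (6,4)@(13, 9): e=[1,2,13] → X
    (7,4)@(15, 9): e=[17,2,-3] → .
    (6,5)@(13, 11): e=[-13,6,23] → .
    (7,5)@(15, 11): e=[3,6,7] → X
    (8,5)@(17, 11): e=[19,6,-9] → .
    (7,6)@(15, 13): e=[-11,10,17] → .
    (8,6)@(17, 13): e=[5,10,1] → X
    (9,6)@(19, 13): e=[21,10,-15] → .
    (8,7)@(17, 15): e=[-9,14,11] → .
  covered (3 px):
    . . . . . . . . . . . .
    . . . . . . . . . . . .
    . . . . . . . . . . . .
    . . . . . . . . . . . .
    . . . . . . X . . . . .
    . . . . . . . X . . . .
    . . . . . . . . X . . .
    . . . . . . . . . . . .
    . . . . . . . . . . . .
    . . . . . . . . . . . .
    . . . . . . . . . . . .
    . . . . . . . . . . . .

Result: [41,7,146]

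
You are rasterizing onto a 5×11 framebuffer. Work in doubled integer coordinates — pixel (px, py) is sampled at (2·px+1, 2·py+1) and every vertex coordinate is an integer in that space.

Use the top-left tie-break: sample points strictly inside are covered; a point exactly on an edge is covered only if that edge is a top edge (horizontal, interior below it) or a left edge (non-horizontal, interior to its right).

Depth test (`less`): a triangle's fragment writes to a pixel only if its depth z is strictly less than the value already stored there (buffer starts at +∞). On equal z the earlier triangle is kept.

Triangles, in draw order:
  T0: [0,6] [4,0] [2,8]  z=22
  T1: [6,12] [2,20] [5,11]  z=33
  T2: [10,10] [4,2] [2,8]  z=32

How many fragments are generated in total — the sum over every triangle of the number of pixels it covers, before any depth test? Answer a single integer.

T0:
  2·area = 20
  edge (0, 6)→(4, 0): d=(4,-6) top-left  bias=+0
  edge (4, 0)→(2, 8): d=(-2,8) right/bottom  bias=-1
  edge (2, 8)→(0, 6): d=(-2,-2) top-left  bias=+0
    (1,1)@(3, 3): e=[6,2,12] → █
    (2,1)@(5, 3): e=[18,-14,16] → ·
    (0,2)@(1, 5): e=[2,14,4] → █
    (1,2)@(3, 5): e=[14,-2,8] → ·
    (0,3)@(1, 7): e=[10,10,0] → █  [on edge]
    (1,3)@(3, 7): e=[22,-6,4] → ·
    (0,4)@(1, 9): e=[18,6,-4] → ·
    (1,4)@(3, 9): e=[30,-10,0] → ·  [on edge]
    (2,5)@(5, 11): e=[50,-30,0] → ·  [on edge]
    (3,6)@(7, 13): e=[70,-50,0] → ·  [on edge]
    (4,7)@(9, 15): e=[90,-70,0] → ·  [on edge]
  covered (3 px):
    · · · · ·
    · █ · · ·
    █ · · · ·
    █ · · · ·
    · · · · ·
    · · · · ·
    · · · · ·
    · · · · ·
    · · · · ·
    · · · · ·
    · · · · ·
T1:
  2·area = 12
  edge (6, 12)→(2, 20): d=(-4,8) right/bottom  bias=-1
  edge (2, 20)→(5, 11): d=(3,-9) top-left  bias=+0
  edge (5, 11)→(6, 12): d=(1,1) right/bottom  bias=-1
    (3,2)@(7, 5): e=[20,0,-8] → ·  [on edge]
    (0,3)@(1, 7): e=[60,-48,0] → ·  [on edge]
    (1,4)@(3, 9): e=[36,-24,0] → ·  [on edge]
    (2,5)@(5, 11): e=[12,0,0] → ·  [on edge]
    (2,6)@(5, 13): e=[4,6,2] → █
    (3,6)@(7, 13): e=[-12,24,0] → ·  [on edge]
    (2,7)@(5, 15): e=[-4,12,4] → ·
    (4,7)@(9, 15): e=[-36,48,0] → ·  [on edge]
    (1,8)@(3, 17): e=[4,0,8] → █  [on edge]
    (2,8)@(5, 17): e=[-12,18,6] → ·
    (1,9)@(3, 19): e=[-4,6,10] → ·
  covered (2 px):
    · · · · ·
    · · · · ·
    · · · · ·
    · · · · ·
    · · · · ·
    · · · · ·
    · · █ · ·
    · · · · ·
    · █ · · ·
    · · · · ·
    · · · · ·
T2:
  2·area = 52  (B↔C swapped to make it positive)
  edge (10, 10)→(2, 8): d=(-8,-2) top-left  bias=+0
  edge (2, 8)→(4, 2): d=(2,-6) top-left  bias=+0
  edge (4, 2)→(10, 10): d=(6,8) right/bottom  bias=-1
    (1,2)@(3, 5): e=[26,0,26] → █  [on edge]
    (2,2)@(5, 5): e=[30,12,10] → █
    (3,2)@(7, 5): e=[34,24,-6] → ·
    (1,3)@(3, 7): e=[10,4,38] → █
    (3,3)@(7, 7): e=[18,28,6] → █
    (4,3)@(9, 7): e=[22,40,-10] → ·
    (1,4)@(3, 9): e=[-6,8,50] → ·
    (2,4)@(5, 9): e=[-2,20,34] → ·
    (3,4)@(7, 9): e=[2,32,18] → █
    (4,4)@(9, 9): e=[6,44,2] → █
    (0,5)@(1, 11): e=[-26,0,78] → ·  [on edge]
    (3,5)@(7, 11): e=[-14,36,30] → ·
  covered (7 px):
    · · · · ·
    · · · · ·
    · █ █ · ·
    · █ █ █ ·
    · · · █ █
    · · · · ·
    · · · · ·
    · · · · ·
    · · · · ·
    · · · · ·
    · · · · ·

Result: 12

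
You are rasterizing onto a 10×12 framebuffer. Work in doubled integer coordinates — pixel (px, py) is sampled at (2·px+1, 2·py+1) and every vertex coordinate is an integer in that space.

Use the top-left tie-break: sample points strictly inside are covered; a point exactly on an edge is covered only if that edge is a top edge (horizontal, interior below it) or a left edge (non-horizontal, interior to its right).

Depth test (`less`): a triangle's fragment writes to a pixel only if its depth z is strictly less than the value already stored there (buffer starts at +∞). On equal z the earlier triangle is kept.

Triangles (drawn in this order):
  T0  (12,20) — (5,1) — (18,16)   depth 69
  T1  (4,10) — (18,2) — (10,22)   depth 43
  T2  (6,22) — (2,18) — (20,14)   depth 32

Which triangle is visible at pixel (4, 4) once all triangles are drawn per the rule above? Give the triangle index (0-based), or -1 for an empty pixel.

T0:
  2·area = 142
  edge (12, 20)→(5, 1): d=(-7,-19) top-left  bias=+0
  edge (5, 1)→(18, 16): d=(13,15) right/bottom  bias=-1
  edge (18, 16)→(12, 20): d=(-6,4) right/bottom  bias=-1
    (2,0)@(5, 1): e=[0,0,142] → .  [on edge]
    (3,2)@(7, 5): e=[10,22,110] → X
    (4,2)@(9, 5): e=[48,-8,102] → .
    (3,3)@(7, 7): e=[-4,48,98] → .
    (4,3)@(9, 7): e=[34,18,90] → X
    (5,3)@(11, 7): e=[72,-12,82] → .
    (4,4)@(9, 9): e=[20,44,78] → X
    (5,4)@(11, 9): e=[58,14,70] → X
    (6,4)@(13, 9): e=[96,-16,62] → .
    (4,5)@(9, 11): e=[6,70,66] → X
    (6,5)@(13, 11): e=[82,10,50] → X
    (7,5)@(15, 11): e=[120,-20,42] → .
  covered (18 px):
    . . . . . . . . . .
    . . . . . . . . . .
    . . . X . . . . . .
    . . . . X . . . . .
    . . . . X X . . . .
    . . . . X X X . . .
    . . . . . X X X . .
    . . . . . X X X X .
    . . . . . X X X . .
    . . . . . . X . . .
    . . . . . . . . . .
    . . . . . . . . . .
T1:
  2·area = 216
  edge (4, 10)→(18, 2): d=(14,-8) top-left  bias=+0
  edge (18, 2)→(10, 22): d=(-8,20) right/bottom  bias=-1
  edge (10, 22)→(4, 10): d=(-6,-12) top-left  bias=+0
    (8,1)@(17, 3): e=[6,12,198] → X
    (9,1)@(19, 3): e=[22,-28,222] → .
    (6,2)@(13, 5): e=[2,76,138] → X
    (7,2)@(15, 5): e=[18,36,162] → X
    (8,2)@(17, 5): e=[34,-4,186] → .
    (5,3)@(11, 7): e=[14,100,102] → X
    (8,3)@(17, 7): e=[62,-20,174] → .
    (3,4)@(7, 9): e=[10,164,42] → X
    (4,4)@(9, 9): e=[26,124,66] → X
    (8,4)@(17, 9): e=[90,-36,162] → .
    (2,5)@(5, 11): e=[22,188,6] → X
    (7,5)@(15, 11): e=[102,-12,126] → .
  covered (27 px):
    . . . . . . . . . .
    . . . . . . . . X .
    . . . . . . X X . .
    . . . . . X X X . .
    . . . X X X X X . .
    . . X X X X X . . .
    . . . X X X X . . .
    . . . X X X . . . .
    . . . . X X . . . .
    . . . . X X . . . .
    . . . . . . . . . .
    . . . . . . . . . .
T2:
  2·area = 88
  edge (6, 22)→(2, 18): d=(-4,-4) top-left  bias=+0
  edge (2, 18)→(20, 14): d=(18,-4) top-left  bias=+0
  edge (20, 14)→(6, 22): d=(-14,8) right/bottom  bias=-1
    (8,7)@(17, 15): e=[72,6,10] → X
    (9,7)@(19, 15): e=[80,14,-6] → .
    (0,8)@(1, 17): e=[0,-22,110] → .  [on edge]
    (3,8)@(7, 17): e=[24,2,62] → X
    (4,8)@(9, 17): e=[32,10,46] → X
    (5,8)@(11, 17): e=[40,18,30] → X
    (6,8)@(13, 17): e=[48,26,14] → X
    (7,8)@(15, 17): e=[56,34,-2] → .
    (8,8)@(17, 17): e=[64,42,-18] → .
    (1,9)@(3, 19): e=[0,22,66] → X  [on edge]
    (2,9)@(5, 19): e=[8,30,50] → X
    (6,9)@(13, 19): e=[40,62,-14] → .
    (2,10)@(5, 21): e=[0,66,22] → X  [on edge]
    (3,11)@(7, 23): e=[0,110,-22] → .  [on edge]
  covered (12 px):
    . . . . . . . . . .
    . . . . . . . . . .
    . . . . . . . . . .
    . . . . . . . . . .
    . . . . . . . . . .
    . . . . . . . . . .
    . . . . . . . . . .
    . . . . . . . . X .
    . . . X X X X . . .
    . X X X X X . . . .
    . . X X . . . . . .
    . . . . . . . . . .

Z-buffer (winner per pixel, '.' = empty):
  . . . . . . . . . .
  . . . . . . . . 1 .
  . . . 0 . . 1 1 . .
  . . . . 0 1 1 1 . .
  . . . 1 1 1 1 1 . .
  . . 1 1 1 1 1 . . .
  . . . 1 1 1 1 0 . .
  . . . 1 1 1 0 0 2 .
  . . . 2 2 2 2 0 . .
  . 2 2 2 2 2 0 . . .
  . . 2 2 . . . . . .
  . . . . . . . . . .

Result: 1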